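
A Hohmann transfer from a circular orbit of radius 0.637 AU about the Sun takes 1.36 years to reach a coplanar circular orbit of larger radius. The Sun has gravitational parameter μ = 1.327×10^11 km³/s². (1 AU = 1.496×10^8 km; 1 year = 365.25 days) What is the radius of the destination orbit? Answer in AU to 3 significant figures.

In km: r₁ = 0.637 × 1.496×10^8 = 9.52952×10^7 km.
Transfer time t = 1.36 years × 365.25 × 86400 s = 4.2918336×10^7 s, and t = π√(a_t³/μ).
So a_t = (μ t²/π²)^(1/3) = (1.327×10^11 × (4.2918336×10^7)² / π²)^(1/3) = 2.9149×10^8 km.
Since a_t = (r₁ + r₂)/2, r₂ = 2a_t − r₁ = 2×2.9149×10^8 − 9.52952×10^7 = 4.876848×10^8 km.
In AU: r₂ = 4.876848×10^8 / 1.496×10^8 = 3.26 AU.

r₂ = 3.26 AU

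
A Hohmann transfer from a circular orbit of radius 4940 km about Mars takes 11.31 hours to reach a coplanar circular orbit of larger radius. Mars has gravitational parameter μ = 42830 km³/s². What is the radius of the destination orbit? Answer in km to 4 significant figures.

r₂ = 33670 km

Transfer time t = 11.31 hours = 40716 s, and t = π√(a_t³/μ).
So a_t = (μ t²/π²)^(1/3) = (42830 × (40716)² / π²)^(1/3) = 19305 km.
Since a_t = (r₁ + r₂)/2, r₂ = 2a_t − r₁ = 2×19305 − 4940 = 33670 km.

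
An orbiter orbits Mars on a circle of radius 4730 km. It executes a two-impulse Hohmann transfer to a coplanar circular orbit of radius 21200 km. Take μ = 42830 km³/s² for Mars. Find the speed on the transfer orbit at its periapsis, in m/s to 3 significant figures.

v = 3850 m/s

Semi-major axis of the transfer orbit: a_t = (4730 + 21200)/2 = 12965 km.
The periapsis of the transfer ellipse is at r = 4730 km.
From the vis-viva equation, v = √[μ(2/r − 1/a_t)] = 3.848 km/s.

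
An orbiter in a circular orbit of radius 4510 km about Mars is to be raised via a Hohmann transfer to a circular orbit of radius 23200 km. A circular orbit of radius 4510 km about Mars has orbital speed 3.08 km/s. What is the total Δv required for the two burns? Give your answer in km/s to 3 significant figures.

Δv = 1.49 km/s

From the circular-orbit relation v² = μ/r at r = 4510 km: μ = v²r = (3.08)² × 4510 = 42783.7 km³/s².
Transfer-ellipse semi-major axis a_t = (r₁ + r₂)/2 = (4510 + 23200)/2 = 13855 km.
At r₁ the circular-orbit speed is v₁ = √(μ/r₁) = 3.0800 km/s.
Transfer-orbit speed at r₁ (vis-viva): v_p = √[μ(2/r₁ − 1/a_t)] = 3.9856 km/s.
First burn Δv₁ = |v_p − v₁| = 0.9056 km/s.
Circular speed at r₂: v₂ = √(μ/r₂) = 1.358 km/s.
Transfer-orbit speed at r₂: v_a = √[μ(2/r₂ − 1/a_t)] = 0.7748 km/s.
Second burn Δv₂ = |v₂ − v_a| = 0.5832 km/s.
Total Δv = Δv₁ + Δv₂ = 1.489 km/s.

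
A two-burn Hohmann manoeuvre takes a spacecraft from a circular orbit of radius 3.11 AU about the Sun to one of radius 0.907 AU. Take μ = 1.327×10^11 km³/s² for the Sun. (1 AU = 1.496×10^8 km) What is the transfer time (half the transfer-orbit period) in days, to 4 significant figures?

t = 519.9 days

In km: r₁ = 3.11 × 1.496×10^8 = 4.65256×10^8 km; r₂ = 0.907 × 1.496×10^8 = 1.356872×10^8 km.
Semi-major axis of the transfer orbit: a_t = (4.65256×10^8 + 1.356872×10^8)/2 = 3.004716×10^8 km.
Half the transfer-orbit period gives t = π√(a_t³/μ) = 4.492×10^7 s.
Converting: 4.492×10^7 s ÷ 86400 s/day = 519.9 days.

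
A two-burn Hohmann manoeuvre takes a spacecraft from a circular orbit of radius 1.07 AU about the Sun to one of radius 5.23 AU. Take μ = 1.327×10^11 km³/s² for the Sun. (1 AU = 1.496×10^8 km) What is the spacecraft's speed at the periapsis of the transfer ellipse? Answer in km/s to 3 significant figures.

In km: r₁ = 1.07 × 1.496×10^8 = 1.60072×10^8 km; r₂ = 5.23 × 1.496×10^8 = 7.82408×10^8 km.
The Hohmann ellipse has a_t = (r₁ + r₂)/2 = 4.7124×10^8 km.
At periapsis, r = 1.60072×10^8 km.
From the vis-viva equation, v = √[μ(2/r − 1/a_t)] = 37.10 km/s.

v = 37.1 km/s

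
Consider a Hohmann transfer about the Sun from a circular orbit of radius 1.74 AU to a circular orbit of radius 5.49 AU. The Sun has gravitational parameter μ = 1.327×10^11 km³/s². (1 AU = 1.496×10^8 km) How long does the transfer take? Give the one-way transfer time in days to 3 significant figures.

t = 1260 days

In km: r₁ = 1.74 × 1.496×10^8 = 2.60304×10^8 km; r₂ = 5.49 × 1.496×10^8 = 8.21304×10^8 km.
The Hohmann ellipse has a_t = (r₁ + r₂)/2 = 5.40804×10^8 km.
Transfer time t = π√(a_t³/μ) = π√((5.40804×10^8)³ / 1.327×10^11) = 1.085×10^8 s.
Converting: 1.085×10^8 s ÷ 86400 s/day = 1260 days.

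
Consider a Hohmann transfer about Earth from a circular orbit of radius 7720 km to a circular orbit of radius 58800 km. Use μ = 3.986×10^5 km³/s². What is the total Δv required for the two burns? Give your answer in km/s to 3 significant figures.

Δv = 3.72 km/s

Transfer-ellipse semi-major axis a_t = (r₁ + r₂)/2 = (7720 + 58800)/2 = 33260 km.
At r₁ the circular-orbit speed is v₁ = √(μ/r₁) = 7.1855 km/s.
On the transfer ellipse at r₁, vis-viva gives v_p = √[μ(2/r₁ − 1/a_t)] = 9.5541 km/s.
First burn Δv₁ = |v_p − v₁| = 2.369 km/s.
Circular speed at r₂: v₂ = √(μ/r₂) = 2.6036 km/s.
Transfer-orbit speed at r₂: v_a = √[μ(2/r₂ − 1/a_t)] = 1.2544 km/s.
Second burn Δv₂ = |v₂ − v_a| = 1.349 km/s.
Δv = Δv₁ + Δv₂ = 2.369 + 1.349 = 3.718 km/s.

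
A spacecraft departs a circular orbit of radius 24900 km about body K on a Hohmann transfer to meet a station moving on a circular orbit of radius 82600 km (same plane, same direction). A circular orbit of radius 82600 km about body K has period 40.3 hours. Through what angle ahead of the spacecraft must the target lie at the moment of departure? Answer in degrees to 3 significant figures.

From Kepler's third law T² = 4π²r³/μ at r = 82600 km, T = 40.3 hours = 40.3 × 3600 s = 1.4508×10^5 s: μ = 4π²r³/T² = 1.05702×10^6 km³/s².
Semi-major axis of the transfer orbit: a_t = (24900 + 82600)/2 = 53750 km.
The half-period of the transfer ellipse is t = π√(a_t³/μ) = 38078 s.
The target's mean motion on its circular orbit is ω₂ = √(μ/r₂³) = 4.3308×10^-5 rad/s.
Angle swept by the target during transfer: ω₂·t = 1.6491 rad = 94.49°.
Arrival is 180° from departure on the ellipse, so φ = 180° − 94.49° = 85.5°.

φ = 85.5°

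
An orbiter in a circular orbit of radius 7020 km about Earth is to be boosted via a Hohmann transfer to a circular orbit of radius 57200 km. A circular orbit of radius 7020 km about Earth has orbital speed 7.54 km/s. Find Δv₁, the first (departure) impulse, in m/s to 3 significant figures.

Δv₁ = 2520 m/s

From the circular-orbit relation v² = μ/r at r = 7020 km: μ = v²r = (7.54)² × 7020 = 3.99098×10^5 km³/s².
Transfer-ellipse semi-major axis a_t = (r₁ + r₂)/2 = (7020 + 57200)/2 = 32110 km.
On the circular orbit at r = 7020 km, v_c = √(μ/r) = 7.5400 km/s.
Vis-viva on the transfer ellipse at r = 7020 km gives v_t = √[μ(2/r − 1/a_t)] = 10.064 km/s.
Δv₁ = |v_t − v_c| = |10.064 − 7.5400| = 2.524 km/s.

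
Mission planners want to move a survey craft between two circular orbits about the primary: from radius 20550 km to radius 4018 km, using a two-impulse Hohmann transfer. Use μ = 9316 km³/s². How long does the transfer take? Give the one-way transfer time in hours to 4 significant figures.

t = 12.31 hours

Transfer-ellipse semi-major axis a_t = (r₁ + r₂)/2 = (20550 + 4018)/2 = 12284 km.
Transfer time t = π√(a_t³/μ) = π√((12284)³ / 9316) = 44310 s.
Converting: 44310 s ÷ 3600 s/hour = 12.31 hours.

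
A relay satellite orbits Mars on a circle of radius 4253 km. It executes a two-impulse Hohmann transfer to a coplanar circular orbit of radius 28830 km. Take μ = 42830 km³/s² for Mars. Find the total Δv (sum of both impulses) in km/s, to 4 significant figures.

Δv = 1.617 km/s

The Hohmann ellipse has a_t = (r₁ + r₂)/2 = 16541.5 km.
Circular speed at r₁: v₁ = √(μ/r₁) = √(42830/4253) = 3.173 km/s.
On the transfer ellipse at r₁, v² = μ(2/r − 1/a) gives v_p = √[μ(2/r₁ − 1/a_t)] = 4.189 km/s.
First burn Δv₁ = |v_p − v₁| = 1.016 km/s.
At r₂, v₂ = √(μ/r₂) = 1.21885 km/s.
Transfer-orbit speed at r₂: v_a = √[μ(2/r₂ − 1/a_t)] = 0.618033 km/s.
Second burn Δv₂ = |v₂ − v_a| = 0.6008 km/s.
Total Δv = Δv₁ + Δv₂ = 1.617 km/s.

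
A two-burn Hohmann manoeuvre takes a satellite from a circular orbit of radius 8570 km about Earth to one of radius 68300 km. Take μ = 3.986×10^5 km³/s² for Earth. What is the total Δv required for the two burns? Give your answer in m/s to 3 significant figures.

Transfer-ellipse semi-major axis a_t = (r₁ + r₂)/2 = (8570 + 68300)/2 = 38435 km.
Circular speed at r₁: v₁ = √(μ/r₁) = √(3.986×10^5/8570) = 6.820 km/s.
On the transfer ellipse at r₁, v² = μ(2/r − 1/a) gives v_p = √[μ(2/r₁ − 1/a_t)] = 9.091 km/s.
First burn Δv₁ = |v_p − v₁| = 2.271 km/s.
Circular speed at r₂: v₂ = √(μ/r₂) = 2.416 km/s.
Transfer-orbit speed at r₂: v_a = √[μ(2/r₂ − 1/a_t)] = 1.141 km/s.
Second burn Δv₂ = |v₂ − v_a| = 1.275 km/s.
Total Δv = Δv₁ + Δv₂ = 3.546 km/s.

Δv = 3550 m/s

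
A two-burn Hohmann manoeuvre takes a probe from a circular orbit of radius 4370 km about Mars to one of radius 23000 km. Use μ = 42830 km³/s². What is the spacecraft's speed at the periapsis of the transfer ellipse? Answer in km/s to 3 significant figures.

Transfer-ellipse semi-major axis a_t = (r₁ + r₂)/2 = (4370 + 23000)/2 = 13685 km.
The periapsis of the transfer ellipse is at r = 4370 km.
Vis-viva: v = √[μ(2/r − 1/a_t)] = √[42830 × (2/4370 − 1/13685)] = 4.059 km/s.

v = 4.06 km/s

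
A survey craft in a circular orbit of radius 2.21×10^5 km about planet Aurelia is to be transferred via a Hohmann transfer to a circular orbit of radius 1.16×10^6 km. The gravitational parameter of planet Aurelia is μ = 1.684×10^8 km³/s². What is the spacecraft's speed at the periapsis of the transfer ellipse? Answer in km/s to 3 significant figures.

Semi-major axis of the transfer orbit: a_t = (2.210×10^5 + 1.160×10^6)/2 = 6.905×10^5 km.
The periapsis of the transfer ellipse is at r = 2.210×10^5 km.
From the vis-viva equation, v = √[μ(2/r − 1/a_t)] = 35.78 km/s.

v = 35.8 km/s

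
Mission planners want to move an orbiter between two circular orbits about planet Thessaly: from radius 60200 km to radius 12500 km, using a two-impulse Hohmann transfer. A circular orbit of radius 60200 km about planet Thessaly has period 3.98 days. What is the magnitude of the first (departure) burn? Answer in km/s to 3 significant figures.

From Kepler's third law T² = 4π²r³/μ at r = 60200 km, T = 3.98 days = 3.98 × 86400 s = 3.43872×10^5 s: μ = 4π²r³/T² = 72837.6 km³/s².
The Hohmann ellipse has a_t = (r₁ + r₂)/2 = 36350 km.
On the circular orbit at r = 60200 km, v_c = √(μ/r) = 1.09997 km/s.
Vis-viva on the transfer ellipse at r = 60200 km gives v_t = √[μ(2/r − 1/a_t)] = 0.645034 km/s.
Δv₁ = |v_t − v_c| = |0.645034 − 1.09997| = 0.4549 km/s.

Δv₁ = 0.455 km/s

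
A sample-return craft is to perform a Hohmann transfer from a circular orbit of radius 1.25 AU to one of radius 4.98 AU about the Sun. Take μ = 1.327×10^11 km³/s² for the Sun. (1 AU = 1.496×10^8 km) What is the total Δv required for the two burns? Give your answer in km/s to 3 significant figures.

Δv = 11.9 km/s

In km: r₁ = 1.25 × 1.496×10^8 = 1.870×10^8 km; r₂ = 4.98 × 1.496×10^8 = 7.45008×10^8 km.
Semi-major axis of the transfer orbit: a_t = (1.870×10^8 + 7.45008×10^8)/2 = 4.66004×10^8 km.
Circular speed at r₁: v₁ = √(μ/r₁) = √(1.327×10^11/1.870×10^8) = 26.6388 km/s.
On the transfer ellipse at r₁, vis-viva equation gives v_p = √[μ(2/r₁ − 1/a_t)] = 33.6822 km/s.
First burn Δv₁ = |v_p − v₁| = 7.0434 km/s.
At r₂, v₂ = √(μ/r₂) = 13.34612 km/s.
Transfer-orbit speed at r₂: v_a = √[μ(2/r₂ − 1/a_t)] = 8.454365 km/s.
Second burn Δv₂ = |v₂ − v_a| = 4.8918 km/s.
Δv = Δv₁ + Δv₂ = 7.0434 + 4.8918 = 11.94 km/s.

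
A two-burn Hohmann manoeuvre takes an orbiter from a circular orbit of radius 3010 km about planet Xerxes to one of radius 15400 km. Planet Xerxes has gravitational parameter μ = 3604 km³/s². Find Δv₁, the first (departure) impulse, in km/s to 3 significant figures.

Transfer-ellipse semi-major axis a_t = (r₁ + r₂)/2 = (3010 + 15400)/2 = 9205 km.
Circular speed at r = 3010 km: v_c = √(μ/r) = 1.0942 km/s.
Vis-viva on the transfer ellipse at r = 3010 km gives v_t = √[μ(2/r − 1/a_t)] = 1.4153 km/s.
Δv₁ = |v_t − v_c| = |1.4153 − 1.0942| = 0.3211 km/s.

Δv₁ = 0.321 km/s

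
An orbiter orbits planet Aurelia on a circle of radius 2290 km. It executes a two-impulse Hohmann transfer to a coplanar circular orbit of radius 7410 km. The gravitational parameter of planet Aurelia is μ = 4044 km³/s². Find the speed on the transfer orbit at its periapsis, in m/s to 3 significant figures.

v = 1640 m/s

Semi-major axis of the transfer orbit: a_t = (2290 + 7410)/2 = 4850 km.
The periapsis of the transfer ellipse is at r = 2290 km.
Vis-viva: v = √[μ(2/r − 1/a_t)] = √[4044 × (2/2290 − 1/4850)] = 1.643 km/s.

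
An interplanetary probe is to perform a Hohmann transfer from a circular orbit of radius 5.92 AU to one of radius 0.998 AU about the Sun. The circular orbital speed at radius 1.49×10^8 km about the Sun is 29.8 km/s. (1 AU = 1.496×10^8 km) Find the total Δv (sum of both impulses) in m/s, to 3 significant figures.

From the circular-orbit relation v² = μ/r at r = 1.49×10^8 km: μ = v²r = (29.8)² × 1.49×10^8 = 1.32318×10^11 km³/s².
In km: r₁ = 5.92 × 1.496×10^8 = 8.85632×10^8 km; r₂ = 0.998 × 1.496×10^8 = 1.493008×10^8 km.
The Hohmann ellipse has a_t = (r₁ + r₂)/2 = 5.174664×10^8 km.
At r₁ the circular-orbit speed is v₁ = √(μ/r₁) = 12.2231 km/s.
On the transfer ellipse at r₁, vis-viva equation gives v_a = √[μ(2/r₁ − 1/a_t)] = 6.56557 km/s.
First burn Δv₁ = |v_a − v₁| = 5.658 km/s.
Circular speed at r₂: v₂ = √(μ/r₂) = 29.770 km/s.
Transfer-orbit speed at r₂: v_p = √[μ(2/r₂ − 1/a_t)] = 38.946 km/s.
Second burn Δv₂ = |v₂ − v_p| = 9.176 km/s.
Δv = Δv₁ + Δv₂ = 5.658 + 9.176 = 14.83 km/s.

Δv = 14800 m/s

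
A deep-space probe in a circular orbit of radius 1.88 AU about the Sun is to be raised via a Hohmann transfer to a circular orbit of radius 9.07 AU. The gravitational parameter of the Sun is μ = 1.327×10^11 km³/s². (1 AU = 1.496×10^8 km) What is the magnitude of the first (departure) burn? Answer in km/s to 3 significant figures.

In km: r₁ = 1.88 × 1.496×10^8 = 2.81248×10^8 km; r₂ = 9.07 × 1.496×10^8 = 1.356872×10^9 km.
Semi-major axis of the transfer orbit: a_t = (2.81248×10^8 + 1.356872×10^9)/2 = 8.1906×10^8 km.
On the circular orbit at r = 2.81248×10^8 km, v_c = √(μ/r) = 21.722 km/s.
Transfer-orbit speed at the same r (vis-viva, a = a_t): v_t = √[μ(2/r − 1/a_t)] = 27.958 km/s.
Δv₁ = |v_t − v_c| = |27.958 − 21.722| = 6.236 km/s.

Δv₁ = 6.24 km/s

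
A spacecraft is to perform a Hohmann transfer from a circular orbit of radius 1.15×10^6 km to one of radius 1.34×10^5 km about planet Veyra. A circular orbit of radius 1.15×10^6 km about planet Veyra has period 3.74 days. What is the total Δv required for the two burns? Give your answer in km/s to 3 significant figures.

From Kepler's third law T² = 4π²r³/μ at r = 1.15×10^6 km, T = 3.74 days = 3.74 × 86400 s = 3.23136×10^5 s: μ = 4π²r³/T² = 5.75019×10^8 km³/s².
Semi-major axis of the transfer orbit: a_t = (1.150×10^6 + 1.340×10^5)/2 = 6.420×10^5 km.
Circular speed at r₁: v₁ = √(μ/r₁) = √(5.75019×10^8/1.150×10^6) = 22.361 km/s.
Transfer-orbit speed at r₁ (v² = μ(2/r − 1/a)): v_a = √[μ(2/r₁ − 1/a_t)] = 10.216 km/s.
First burn Δv₁ = |v_a − v₁| = 12.145 km/s.
At r₂, v₂ = √(μ/r₂) = 65.507 km/s.
Transfer-orbit speed at r₂: v_p = √[μ(2/r₂ − 1/a_t)] = 87.674 km/s.
Second burn Δv₂ = |v₂ − v_p| = 22.167 km/s.
Δv = Δv₁ + Δv₂ = 12.145 + 22.167 = 34.31 km/s.

Δv = 34.3 km/s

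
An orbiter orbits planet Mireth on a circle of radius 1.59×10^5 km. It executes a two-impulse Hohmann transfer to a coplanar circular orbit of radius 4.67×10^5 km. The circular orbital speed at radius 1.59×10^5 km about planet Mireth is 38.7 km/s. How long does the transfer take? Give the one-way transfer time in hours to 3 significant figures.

From the circular-orbit relation v² = μ/r at r = 1.59×10^5 km: μ = v²r = (38.7)² × 1.59×10^5 = 2.38133×10^8 km³/s².
The Hohmann ellipse has a_t = (r₁ + r₂)/2 = 3.130×10^5 km.
Half the transfer-orbit period gives t = π√(a_t³/μ) = 35650 s.
Converting: 35650 s ÷ 3600 s/hour = 9.90 hours.

t = 9.90 hours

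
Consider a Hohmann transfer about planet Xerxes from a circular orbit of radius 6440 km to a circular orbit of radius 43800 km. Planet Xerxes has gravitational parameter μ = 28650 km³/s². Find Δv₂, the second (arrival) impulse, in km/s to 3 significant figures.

Δv₂ = 0.399 km/s

The Hohmann ellipse has a_t = (r₁ + r₂)/2 = 25120 km.
Circular speed at r = 43800 km: v_c = √(μ/r) = 0.8088 km/s.
Transfer-orbit speed at the same r (vis-viva, a = a_t): v_t = √[μ(2/r − 1/a_t)] = 0.4095 km/s.
Δv₂ = |v_t − v_c| = |0.4095 − 0.8088| = 0.3993 km/s.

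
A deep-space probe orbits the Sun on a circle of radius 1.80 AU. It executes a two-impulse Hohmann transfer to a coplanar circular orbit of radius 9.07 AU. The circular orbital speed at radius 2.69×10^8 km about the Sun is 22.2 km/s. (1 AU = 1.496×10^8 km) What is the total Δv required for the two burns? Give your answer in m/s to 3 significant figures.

Δv = 10700 m/s

From the circular-orbit relation v² = μ/r at r = 2.69×10^8 km: μ = v²r = (22.2)² × 2.69×10^8 = 1.32574×10^11 km³/s².
In km: r₁ = 1.80 × 1.496×10^8 = 2.6928×10^8 km; r₂ = 9.07 × 1.496×10^8 = 1.356872×10^9 km.
The Hohmann ellipse has a_t = (r₁ + r₂)/2 = 8.13076×10^8 km.
At r₁ the circular-orbit speed is v₁ = √(μ/r₁) = 22.1885 km/s.
Transfer-orbit speed at r₁ (vis-viva): v_p = √[μ(2/r₁ − 1/a_t)] = 28.6636 km/s.
First burn Δv₁ = |v_p − v₁| = 6.475 km/s.
At r₂, v₂ = √(μ/r₂) = 9.8846 km/s.
Transfer-orbit speed at r₂: v_a = √[μ(2/r₂ − 1/a_t)] = 5.6885 km/s.
Second burn Δv₂ = |v₂ − v_a| = 4.196 km/s.
Total Δv = Δv₁ + Δv₂ = 10.67 km/s.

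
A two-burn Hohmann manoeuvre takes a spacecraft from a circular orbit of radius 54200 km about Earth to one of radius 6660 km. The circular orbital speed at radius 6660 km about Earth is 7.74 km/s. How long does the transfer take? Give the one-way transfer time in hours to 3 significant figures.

From the circular-orbit relation v² = μ/r at r = 6660 km: μ = v²r = (7.74)² × 6660 = 3.98985×10^5 km³/s².
Transfer-ellipse semi-major axis a_t = (r₁ + r₂)/2 = (54200 + 6660)/2 = 30430 km.
By Kepler's third law the transfer-orbit period is T = 2π√(a_t³/μ), so t = T/2 = 26400 s.
Converting: 26400 s ÷ 3600 s/hour = 7.33 hours.

t = 7.33 hours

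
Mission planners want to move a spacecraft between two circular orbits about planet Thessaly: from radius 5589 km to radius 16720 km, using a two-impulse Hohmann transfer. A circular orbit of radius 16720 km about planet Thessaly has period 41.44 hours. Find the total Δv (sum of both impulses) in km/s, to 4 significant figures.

From Kepler's third law T² = 4π²r³/μ at r = 16720 km, T = 41.44 hours = 41.44 × 3600 s = 1.49184×10^5 s: μ = 4π²r³/T² = 8291.33 km³/s².
The Hohmann ellipse has a_t = (r₁ + r₂)/2 = 11154.5 km.
At r₁ the circular-orbit speed is v₁ = √(μ/r₁) = 1.2180 km/s.
Transfer-orbit speed at r₁ (v² = μ(2/r − 1/a)): v_p = √[μ(2/r₁ − 1/a_t)] = 1.4912 km/s.
First burn Δv₁ = |v_p − v₁| = 0.2732 km/s.
Circular speed at r₂: v₂ = √(μ/r₂) = 0.7042 km/s.
Transfer-orbit speed at r₂: v_a = √[μ(2/r₂ − 1/a_t)] = 0.4985 km/s.
Second burn Δv₂ = |v₂ − v_a| = 0.2057 km/s.
Total Δv = Δv₁ + Δv₂ = 0.4789 km/s.

Δv = 0.4789 km/s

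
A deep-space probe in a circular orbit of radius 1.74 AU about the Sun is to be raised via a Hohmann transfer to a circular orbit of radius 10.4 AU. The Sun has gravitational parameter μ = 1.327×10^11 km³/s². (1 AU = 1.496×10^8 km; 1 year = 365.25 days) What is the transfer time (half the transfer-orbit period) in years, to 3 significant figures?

In km: r₁ = 1.74 × 1.496×10^8 = 2.60304×10^8 km; r₂ = 10.4 × 1.496×10^8 = 1.55584×10^9 km.
The Hohmann ellipse has a_t = (r₁ + r₂)/2 = 9.08072×10^8 km.
Transfer time t = π√(a_t³/μ) = π√((9.08072×10^8)³ / 1.327×10^11) = 2.360×10^8 s.
Converting: 2.360×10^8 s ÷ 3.15576×10^7 s/year (365.25 × 86400) = 7.48 years.

t = 7.48 years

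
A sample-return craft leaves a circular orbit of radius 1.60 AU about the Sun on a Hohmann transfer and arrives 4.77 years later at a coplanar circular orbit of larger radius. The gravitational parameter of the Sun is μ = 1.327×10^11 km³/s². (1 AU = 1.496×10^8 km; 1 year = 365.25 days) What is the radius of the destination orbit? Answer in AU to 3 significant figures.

In km: r₁ = 1.60 × 1.496×10^8 = 2.3936×10^8 km.
Transfer time t = 4.77 years × 365.25 × 86400 s = 1.50529752×10^8 s, and t = π√(a_t³/μ).
So a_t = (μ t²/π²)^(1/3) = (1.327×10^11 × (1.50529752×10^8)² / π²)^(1/3) = 6.7288×10^8 km.
Since a_t = (r₁ + r₂)/2, r₂ = 2a_t − r₁ = 2×6.7288×10^8 − 2.3936×10^8 = 1.1064×10^9 km.
In AU: r₂ = 1.1064×10^9 / 1.496×10^8 = 7.40 AU.

r₂ = 7.40 AU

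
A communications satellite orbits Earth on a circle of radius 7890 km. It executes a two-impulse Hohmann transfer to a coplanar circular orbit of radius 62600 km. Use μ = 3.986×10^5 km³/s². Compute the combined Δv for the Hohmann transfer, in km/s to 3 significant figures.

Semi-major axis of the transfer orbit: a_t = (7890 + 62600)/2 = 35245 km.
At r₁ the circular-orbit speed is v₁ = √(μ/r₁) = 7.108 km/s.
On the transfer ellipse at r₁, v² = μ(2/r − 1/a) gives v_p = √[μ(2/r₁ − 1/a_t)] = 9.473 km/s.
First burn Δv₁ = |v_p − v₁| = 2.365 km/s.
Circular speed at r₂: v₂ = √(μ/r₂) = 2.523 km/s.
Transfer-orbit speed at r₂: v_a = √[μ(2/r₂ − 1/a_t)] = 1.194 km/s.
Second burn Δv₂ = |v₂ − v_a| = 1.329 km/s.
Total Δv = Δv₁ + Δv₂ = 3.694 km/s.

Δv = 3.69 km/s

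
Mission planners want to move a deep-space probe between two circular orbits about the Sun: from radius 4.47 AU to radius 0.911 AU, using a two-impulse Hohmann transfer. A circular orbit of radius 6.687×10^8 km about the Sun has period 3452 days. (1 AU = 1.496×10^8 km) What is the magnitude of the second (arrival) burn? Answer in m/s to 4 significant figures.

From Kepler's third law T² = 4π²r³/μ at r = 6.687×10^8 km, T = 3452 days = 3452 × 86400 s = 2.982528×10^8 s: μ = 4π²r³/T² = 1.32704×10^11 km³/s².
In km: r₁ = 4.47 × 1.496×10^8 = 6.68712×10^8 km; r₂ = 0.911 × 1.496×10^8 = 1.362856×10^8 km.
Semi-major axis of the transfer orbit: a_t = (6.68712×10^8 + 1.362856×10^8)/2 = 4.024988×10^8 km.
On the circular orbit at r = 1.362856×10^8 km, v_c = √(μ/r) = 31.2045 km/s.
Vis-viva on the transfer ellipse at r = 1.362856×10^8 km gives v_t = √[μ(2/r − 1/a_t)] = 40.2212 km/s.
Δv₂ = |v_t − v_c| = |40.2212 − 31.2045| = 9.017 km/s.

Δv₂ = 9017 m/s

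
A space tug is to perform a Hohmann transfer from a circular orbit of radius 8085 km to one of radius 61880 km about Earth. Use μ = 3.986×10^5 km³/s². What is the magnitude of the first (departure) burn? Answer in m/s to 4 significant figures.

Δv₁ = 2317 m/s

Semi-major axis of the transfer orbit: a_t = (8085 + 61880)/2 = 34982.5 km.
On the circular orbit at r = 8085 km, v_c = √(μ/r) = 7.0215 km/s.
Vis-viva on the transfer ellipse at r = 8085 km gives v_t = √[μ(2/r − 1/a_t)] = 9.3385 km/s.
Δv₁ = |v_t − v_c| = |9.3385 − 7.0215| = 2.317 km/s.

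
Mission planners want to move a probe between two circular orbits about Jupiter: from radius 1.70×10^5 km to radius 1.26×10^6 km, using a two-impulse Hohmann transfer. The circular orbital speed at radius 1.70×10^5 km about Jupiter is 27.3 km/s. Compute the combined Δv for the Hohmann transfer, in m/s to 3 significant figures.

Δv = 14100 m/s

From the circular-orbit relation v² = μ/r at r = 1.70×10^5 km: μ = v²r = (27.3)² × 1.70×10^5 = 1.26699×10^8 km³/s².
Semi-major axis of the transfer orbit: a_t = (1.700×10^5 + 1.260×10^6)/2 = 7.150×10^5 km.
Circular speed at r₁: v₁ = √(μ/r₁) = √(1.26699×10^8/1.700×10^5) = 27.300 km/s.
Transfer-orbit speed at r₁ (vis-viva): v_p = √[μ(2/r₁ − 1/a_t)] = 36.241 km/s.
First burn Δv₁ = |v_p − v₁| = 8.941 km/s.
Circular speed at r₂: v₂ = √(μ/r₂) = 10.028 km/s.
Transfer-orbit speed at r₂: v_a = √[μ(2/r₂ − 1/a_t)] = 4.8896 km/s.
Second burn Δv₂ = |v₂ − v_a| = 5.138 km/s.
Total Δv = Δv₁ + Δv₂ = 14.08 km/s.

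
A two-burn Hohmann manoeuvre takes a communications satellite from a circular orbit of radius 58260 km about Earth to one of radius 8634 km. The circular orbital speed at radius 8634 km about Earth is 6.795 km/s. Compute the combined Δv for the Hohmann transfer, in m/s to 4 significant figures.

From the circular-orbit relation v² = μ/r at r = 8634 km: μ = v²r = (6.795)² × 8634 = 3.98649×10^5 km³/s².
Transfer-ellipse semi-major axis a_t = (r₁ + r₂)/2 = (58260 + 8634)/2 = 33447 km.
Circular speed at r₁: v₁ = √(μ/r₁) = √(3.98649×10^5/58260) = 2.616 km/s.
Transfer-orbit speed at r₁ (vis-viva equation): v_a = √[μ(2/r₁ − 1/a_t)] = 1.329 km/s.
First burn Δv₁ = |v_a − v₁| = 1.287 km/s.
At r₂, v₂ = √(μ/r₂) = 6.795 km/s.
Transfer-orbit speed at r₂: v_p = √[μ(2/r₂ − 1/a_t)] = 8.968 km/s.
Second burn Δv₂ = |v₂ − v_p| = 2.173 km/s.
Total Δv = Δv₁ + Δv₂ = 3.460 km/s.

Δv = 3460 m/s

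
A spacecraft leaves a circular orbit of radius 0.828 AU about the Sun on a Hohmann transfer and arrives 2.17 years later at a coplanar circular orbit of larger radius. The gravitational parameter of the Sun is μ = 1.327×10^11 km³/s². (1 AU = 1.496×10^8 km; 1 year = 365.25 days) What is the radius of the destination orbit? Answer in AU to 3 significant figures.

In km: r₁ = 0.828 × 1.496×10^8 = 1.238688×10^8 km.
Transfer time t = 2.17 years × 365.25 × 86400 s = 6.8479992×10^7 s, and t = π√(a_t³/μ).
So a_t = (μ t²/π²)^(1/3) = (1.327×10^11 × (6.8479992×10^7)² / π²)^(1/3) = 3.9802×10^8 km.
Since a_t = (r₁ + r₂)/2, r₂ = 2a_t − r₁ = 2×3.9802×10^8 − 1.238688×10^8 = 6.721712×10^8 km.
In AU: r₂ = 6.721712×10^8 / 1.496×10^8 = 4.49 AU.

r₂ = 4.49 AU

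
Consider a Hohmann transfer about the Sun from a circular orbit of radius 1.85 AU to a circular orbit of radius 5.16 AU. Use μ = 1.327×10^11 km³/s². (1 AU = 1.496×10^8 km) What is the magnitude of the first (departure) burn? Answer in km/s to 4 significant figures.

In km: r₁ = 1.85 × 1.496×10^8 = 2.7676×10^8 km; r₂ = 5.16 × 1.496×10^8 = 7.71936×10^8 km.
Semi-major axis of the transfer orbit: a_t = (2.7676×10^8 + 7.71936×10^8)/2 = 5.24348×10^8 km.
On the circular orbit at r = 2.7676×10^8 km, v_c = √(μ/r) = 21.897 km/s.
Transfer-orbit speed at the same r (vis-viva, a = a_t): v_t = √[μ(2/r − 1/a_t)] = 26.568 km/s.
Δv₁ = |v_t − v_c| = |26.568 − 21.897| = 4.671 km/s.

Δv₁ = 4.671 km/s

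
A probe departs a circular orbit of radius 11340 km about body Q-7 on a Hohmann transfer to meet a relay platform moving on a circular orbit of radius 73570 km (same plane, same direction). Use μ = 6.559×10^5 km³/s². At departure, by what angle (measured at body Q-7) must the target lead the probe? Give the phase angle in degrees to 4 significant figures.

Transfer-ellipse semi-major axis a_t = (r₁ + r₂)/2 = (11340 + 73570)/2 = 42455 km.
Transfer time t = π√(a_t³/μ) = 33930 s.
Target angular speed ω₂ = √(μ/r₂³) = 4.059×10^-5 rad/s.
Angle swept by the target during transfer: ω₂·t = 1.3772 rad = 78.91°.
Arrival is 180° from departure on the ellipse, so φ = 180° − 78.91° = 101.1°.

φ = 101.1°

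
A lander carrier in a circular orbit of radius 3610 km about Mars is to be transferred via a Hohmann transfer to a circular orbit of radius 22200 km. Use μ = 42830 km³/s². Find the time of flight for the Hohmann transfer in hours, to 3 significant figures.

t = 6.18 hours

The Hohmann ellipse has a_t = (r₁ + r₂)/2 = 12905 km.
Transfer time t = π√(a_t³/μ) = π√((12905)³ / 42830) = 22250 s.
Converting: 22250 s ÷ 3600 s/hour = 6.18 hours.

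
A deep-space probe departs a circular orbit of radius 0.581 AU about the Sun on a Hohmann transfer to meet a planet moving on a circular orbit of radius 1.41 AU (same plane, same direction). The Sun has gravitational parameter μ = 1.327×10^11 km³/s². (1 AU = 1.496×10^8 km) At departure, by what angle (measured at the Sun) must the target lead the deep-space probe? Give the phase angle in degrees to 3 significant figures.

φ = 73.2°

In km: r₁ = 0.581 × 1.496×10^8 = 8.69176×10^7 km; r₂ = 1.41 × 1.496×10^8 = 2.10936×10^8 km.
The Hohmann ellipse has a_t = (r₁ + r₂)/2 = 1.489268×10^8 km.
The half-period of the transfer ellipse is t = π√(a_t³/μ) = 1.5674×10^7 s.
Target angular speed ω₂ = √(μ/r₂³) = 1.1891×10^-7 rad/s.
Angle swept by the target during transfer: ω₂·t = 1.864 rad = 106.8°.
The deep-space probe traverses 180° on the transfer ellipse, so the target must lead by 180° − 106.8° = 73.2°.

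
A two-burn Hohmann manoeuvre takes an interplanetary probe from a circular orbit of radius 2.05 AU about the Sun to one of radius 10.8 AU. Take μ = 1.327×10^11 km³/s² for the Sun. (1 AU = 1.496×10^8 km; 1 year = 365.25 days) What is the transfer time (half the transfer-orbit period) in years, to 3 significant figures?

t = 8.14 years

In km: r₁ = 2.05 × 1.496×10^8 = 3.0668×10^8 km; r₂ = 10.8 × 1.496×10^8 = 1.61568×10^9 km.
Semi-major axis of the transfer orbit: a_t = (3.0668×10^8 + 1.61568×10^9)/2 = 9.6118×10^8 km.
Half the transfer-orbit period gives t = π√(a_t³/μ) = 2.570×10^8 s.
Converting: 2.570×10^8 s ÷ 3.15576×10^7 s/year (365.25 × 86400) = 8.14 years.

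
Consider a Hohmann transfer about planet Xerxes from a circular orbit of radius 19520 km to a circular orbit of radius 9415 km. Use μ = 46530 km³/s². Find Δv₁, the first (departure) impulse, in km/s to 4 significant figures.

Δv₁ = 0.2984 km/s

Semi-major axis of the transfer orbit: a_t = (19520 + 9415)/2 = 14467.5 km.
Circular speed at r = 19520 km: v_c = √(μ/r) = 1.5439 km/s.
Transfer-orbit speed at the same r (vis-viva, a = a_t): v_t = √[μ(2/r − 1/a_t)] = 1.2455 km/s.
Δv₁ = |v_t − v_c| = |1.2455 − 1.5439| = 0.2984 km/s.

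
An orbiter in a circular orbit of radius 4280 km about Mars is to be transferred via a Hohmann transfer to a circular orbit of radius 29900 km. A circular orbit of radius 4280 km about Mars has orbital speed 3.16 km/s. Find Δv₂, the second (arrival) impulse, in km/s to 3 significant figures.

From the circular-orbit relation v² = μ/r at r = 4280 km: μ = v²r = (3.16)² × 4280 = 42738.4 km³/s².
Semi-major axis of the transfer orbit: a_t = (4280 + 29900)/2 = 17090 km.
On the circular orbit at r = 29900 km, v_c = √(μ/r) = 1.1956 km/s.
Vis-viva on the transfer ellipse at r = 29900 km gives v_t = √[μ(2/r − 1/a_t)] = 0.59831 km/s.
Δv₂ = |v_t − v_c| = |0.59831 − 1.1956| = 0.5973 km/s.

Δv₂ = 0.597 km/s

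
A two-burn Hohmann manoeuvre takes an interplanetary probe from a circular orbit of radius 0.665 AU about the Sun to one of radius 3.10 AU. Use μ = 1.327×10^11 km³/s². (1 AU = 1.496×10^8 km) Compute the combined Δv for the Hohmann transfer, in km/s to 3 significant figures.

Δv = 17.2 km/s

In km: r₁ = 0.665 × 1.496×10^8 = 9.9484×10^7 km; r₂ = 3.10 × 1.496×10^8 = 4.6376×10^8 km.
Semi-major axis of the transfer orbit: a_t = (9.9484×10^7 + 4.6376×10^8)/2 = 2.81622×10^8 km.
At r₁ the circular-orbit speed is v₁ = √(μ/r₁) = 36.52 km/s.
Transfer-orbit speed at r₁ (v² = μ(2/r − 1/a)): v_p = √[μ(2/r₁ − 1/a_t)] = 46.87 km/s.
First burn Δv₁ = |v_p − v₁| = 10.35 km/s.
At r₂, v₂ = √(μ/r₂) = 16.916 km/s.
Transfer-orbit speed at r₂: v_a = √[μ(2/r₂ − 1/a_t)] = 10.054 km/s.
Second burn Δv₂ = |v₂ − v_a| = 6.862 km/s.
Δv = Δv₁ + Δv₂ = 10.35 + 6.862 = 17.21 km/s.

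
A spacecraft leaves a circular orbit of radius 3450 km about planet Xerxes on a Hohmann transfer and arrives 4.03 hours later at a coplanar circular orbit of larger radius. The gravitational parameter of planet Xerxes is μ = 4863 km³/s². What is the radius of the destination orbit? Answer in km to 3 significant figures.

r₂ = 5950 km

Transfer time t = 4.03 hours = 14508 s, and t = π√(a_t³/μ).
So a_t = (μ t²/π²)^(1/3) = (4863 × (14508)² / π²)^(1/3) = 4698.3 km.
Since a_t = (r₁ + r₂)/2, r₂ = 2a_t − r₁ = 2×4698.3 − 3450 = 5946.6 km.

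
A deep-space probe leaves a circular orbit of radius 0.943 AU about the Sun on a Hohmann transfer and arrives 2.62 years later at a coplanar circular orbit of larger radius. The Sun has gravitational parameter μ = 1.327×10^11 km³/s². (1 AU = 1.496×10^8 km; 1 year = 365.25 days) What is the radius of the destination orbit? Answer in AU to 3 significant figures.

r₂ = 5.09 AU

In km: r₁ = 0.943 × 1.496×10^8 = 1.410728×10^8 km.
Transfer time t = 2.62 years × 365.25 × 86400 s = 8.2680912×10^7 s, and t = π√(a_t³/μ).
So a_t = (μ t²/π²)^(1/3) = (1.327×10^11 × (8.2680912×10^7)² / π²)^(1/3) = 4.5130×10^8 km.
Since a_t = (r₁ + r₂)/2, r₂ = 2a_t − r₁ = 2×4.5130×10^8 − 1.410728×10^8 = 7.615272×10^8 km.
In AU: r₂ = 7.615272×10^8 / 1.496×10^8 = 5.09 AU.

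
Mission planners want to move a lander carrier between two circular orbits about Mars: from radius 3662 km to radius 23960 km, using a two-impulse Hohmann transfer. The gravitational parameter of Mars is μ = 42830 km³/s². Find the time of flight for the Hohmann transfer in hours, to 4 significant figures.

t = 6.844 hours

Transfer-ellipse semi-major axis a_t = (r₁ + r₂)/2 = (3662 + 23960)/2 = 13811 km.
Transfer time t = π√(a_t³/μ) = π√((13811)³ / 42830) = 24640 s.
Converting: 24640 s ÷ 3600 s/hour = 6.844 hours.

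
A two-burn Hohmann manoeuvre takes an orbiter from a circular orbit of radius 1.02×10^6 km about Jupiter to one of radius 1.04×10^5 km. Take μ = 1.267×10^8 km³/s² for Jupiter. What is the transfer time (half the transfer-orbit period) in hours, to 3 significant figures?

t = 32.7 hours

The Hohmann ellipse has a_t = (r₁ + r₂)/2 = 5.620×10^5 km.
Half the transfer-orbit period gives t = π√(a_t³/μ) = 1.176×10^5 s.
Converting: 1.176×10^5 s ÷ 3600 s/hour = 32.7 hours.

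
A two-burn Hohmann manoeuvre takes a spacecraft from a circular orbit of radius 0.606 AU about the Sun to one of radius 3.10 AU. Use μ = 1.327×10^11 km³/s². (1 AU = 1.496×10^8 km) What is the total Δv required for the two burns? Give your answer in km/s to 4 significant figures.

In km: r₁ = 0.606 × 1.496×10^8 = 9.06576×10^7 km; r₂ = 3.10 × 1.496×10^8 = 4.6376×10^8 km.
Semi-major axis of the transfer orbit: a_t = (9.06576×10^7 + 4.6376×10^8)/2 = 2.772088×10^8 km.
At r₁ the circular-orbit speed is v₁ = √(μ/r₁) = 38.26 km/s.
Transfer-orbit speed at r₁ (vis-viva equation): v_p = √[μ(2/r₁ − 1/a_t)] = 49.49 km/s.
First burn Δv₁ = |v_p − v₁| = 11.23 km/s.
Circular speed at r₂: v₂ = √(μ/r₂) = 16.916 km/s.
Transfer-orbit speed at r₂: v_a = √[μ(2/r₂ − 1/a_t)] = 9.6736 km/s.
Second burn Δv₂ = |v₂ − v_a| = 7.242 km/s.
Δv = Δv₁ + Δv₂ = 11.23 + 7.242 = 18.47 km/s.

Δv = 18.47 km/s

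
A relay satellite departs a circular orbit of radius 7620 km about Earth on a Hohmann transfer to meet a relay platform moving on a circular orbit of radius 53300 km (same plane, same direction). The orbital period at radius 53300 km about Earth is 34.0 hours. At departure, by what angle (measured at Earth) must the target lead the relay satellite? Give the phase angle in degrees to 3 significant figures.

φ = 102°

From Kepler's third law T² = 4π²r³/μ at r = 53300 km, T = 34.0 hours = 34.0 × 3600 s = 1.224×10^5 s: μ = 4π²r³/T² = 3.99005×10^5 km³/s².
Transfer-ellipse semi-major axis a_t = (r₁ + r₂)/2 = (7620 + 53300)/2 = 30460 km.
The half-period of the transfer ellipse is t = π√(a_t³/μ) = 26440 s.
The target's mean motion on its circular orbit is ω₂ = √(μ/r₂³) = 5.133×10^-5 rad/s.
Angle swept by the target during transfer: ω₂·t = 1.3572 rad = 77.76°.
Arrival is 180° from departure on the ellipse, so φ = 180° − 77.76° = 102°.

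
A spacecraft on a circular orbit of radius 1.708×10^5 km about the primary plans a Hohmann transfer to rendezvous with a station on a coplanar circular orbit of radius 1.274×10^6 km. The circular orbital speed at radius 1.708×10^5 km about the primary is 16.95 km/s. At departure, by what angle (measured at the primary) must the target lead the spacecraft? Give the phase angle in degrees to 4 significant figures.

From the circular-orbit relation v² = μ/r at r = 1.708×10^5 km: μ = v²r = (16.95)² × 1.708×10^5 = 4.90713×10^7 km³/s².
The Hohmann ellipse has a_t = (r₁ + r₂)/2 = 7.224×10^5 km.
The half-period of the transfer ellipse is t = π√(a_t³/μ) = 2.7536×10^5 s.
Target angular speed ω₂ = √(μ/r₂³) = 4.8715×10^-6 rad/s.
Angle swept by the target during transfer: ω₂·t = 1.3414 rad = 76.86°.
The spacecraft traverses 180° on the transfer ellipse, so the target must lead by 180° − 76.86° = 103.1°.

φ = 103.1°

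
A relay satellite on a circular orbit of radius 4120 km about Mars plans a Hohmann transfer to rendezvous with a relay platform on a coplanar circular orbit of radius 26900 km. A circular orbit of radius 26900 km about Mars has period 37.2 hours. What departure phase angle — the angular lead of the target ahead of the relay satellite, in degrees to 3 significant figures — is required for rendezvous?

From Kepler's third law T² = 4π²r³/μ at r = 26900 km, T = 37.2 hours = 37.2 × 3600 s = 1.3392×10^5 s: μ = 4π²r³/T² = 42847.5 km³/s².
Semi-major axis of the transfer orbit: a_t = (4120 + 26900)/2 = 15510 km.
Transfer time t = π√(a_t³/μ) = 29316.0 s.
Target angular speed ω₂ = √(μ/r₂³) = 4.69175×10^-5 rad/s.
Angle swept by the target during transfer: ω₂·t = 1.37543 rad = 78.81°.
The relay satellite traverses 180° on the transfer ellipse, so the target must lead by 180° − 78.81° = 101°.

φ = 101°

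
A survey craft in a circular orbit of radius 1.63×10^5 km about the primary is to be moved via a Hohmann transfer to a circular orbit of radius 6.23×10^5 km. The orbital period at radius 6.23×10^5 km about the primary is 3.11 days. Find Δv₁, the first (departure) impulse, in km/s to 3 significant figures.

Δv₁ = 7.38 km/s

From Kepler's third law T² = 4π²r³/μ at r = 6.23×10^5 km, T = 3.11 days = 3.11 × 86400 s = 2.68704×10^5 s: μ = 4π²r³/T² = 1.32213×10^8 km³/s².
The Hohmann ellipse has a_t = (r₁ + r₂)/2 = 3.930×10^5 km.
On the circular orbit at r = 1.630×10^5 km, v_c = √(μ/r) = 28.480 km/s.
Vis-viva on the transfer ellipse at r = 1.630×10^5 km gives v_t = √[μ(2/r − 1/a_t)] = 35.858 km/s.
Δv₁ = |v_t − v_c| = |35.858 − 28.480| = 7.378 km/s.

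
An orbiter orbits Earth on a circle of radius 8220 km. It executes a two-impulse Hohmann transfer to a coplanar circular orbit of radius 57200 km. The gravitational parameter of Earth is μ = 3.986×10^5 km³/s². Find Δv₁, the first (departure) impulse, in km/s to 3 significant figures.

Transfer-ellipse semi-major axis a_t = (r₁ + r₂)/2 = (8220 + 57200)/2 = 32710 km.
On the circular orbit at r = 8220 km, v_c = √(μ/r) = 6.964 km/s.
Vis-viva on the transfer ellipse at r = 8220 km gives v_t = √[μ(2/r − 1/a_t)] = 9.209 km/s.
Δv₁ = |v_t − v_c| = |9.209 − 6.964| = 2.245 km/s.

Δv₁ = 2.24 km/s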